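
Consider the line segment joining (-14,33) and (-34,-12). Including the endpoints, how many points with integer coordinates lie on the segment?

6

The number of lattice points on a segment between lattice points is gcd(|Δx|,|Δy|) + 1 = gcd(20,45) + 1 = 5 + 1 = 6.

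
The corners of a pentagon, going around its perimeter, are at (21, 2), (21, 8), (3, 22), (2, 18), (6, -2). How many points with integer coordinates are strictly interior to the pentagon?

252

Using the shoelace formula, 2A = |(21·8 − 21·2) + (21·22 − 3·8) + (3·18 − 2·22) + (2·(-2) − 6·18) + (6·2 − 21·(-2))| = 516, so the area is 258.
The number of boundary lattice points is Σ gcd(|Δx|,|Δy|) = gcd(0,6) + gcd(18,14) + gcd(1,4) + gcd(4,20) + gcd(15,4) = 6+2+1+4+1 = 14.
By Pick's theorem A = I + B/2 − 1, so I = 258 − 14/2 + 1 = 252.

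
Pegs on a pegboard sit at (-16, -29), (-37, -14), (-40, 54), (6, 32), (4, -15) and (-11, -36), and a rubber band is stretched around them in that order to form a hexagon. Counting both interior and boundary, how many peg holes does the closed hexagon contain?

The shoelace formula gives twice the area as |[(-16)·(-14) − (-37)·(-29)] + [(-37)·54 − (-40)·(-14)] + [(-40)·32 − 6·54] + [6·(-15) − 4·32] + [4·(-36) − (-11)·(-15)] + [(-11)·(-29) − (-16)·(-36)]| = 5795, so the area is 5795/2.
The number of boundary lattice points is Σ gcd(|Δx|,|Δy|) = gcd(21,15) + gcd(3,68) + gcd(46,22) + gcd(2,47) + gcd(15,21) + gcd(5,7) = 3+1+2+1+3+1 = 11.
Pick's theorem gives I = A − B/2 + 1 = 5795/2 − 11/2 + 1 = 2893, so the closed region contains I + B = 2893 + 11 = 2904 lattice points.

2904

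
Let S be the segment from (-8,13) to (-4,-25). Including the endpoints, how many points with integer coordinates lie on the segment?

The number of lattice points on a segment between lattice points is gcd(|Δx|,|Δy|) + 1 = gcd(4,38) + 1 = 2 + 1 = 3.

3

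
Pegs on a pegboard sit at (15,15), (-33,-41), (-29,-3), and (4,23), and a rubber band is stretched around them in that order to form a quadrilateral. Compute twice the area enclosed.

2150

By the shoelace formula, twice the signed area is |(15·(-41) − (-33)·15) + ((-33)·(-3) − (-29)·(-41)) + ((-29)·23 − 4·(-3)) + (4·15 − 15·23)| = 2150, so the area is 1075.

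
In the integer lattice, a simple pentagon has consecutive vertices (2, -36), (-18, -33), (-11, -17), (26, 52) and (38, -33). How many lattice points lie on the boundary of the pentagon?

Along each edge there are gcd(|Δx|,|Δy|)+1 lattice points, so counting each shared vertex once the boundary has gcd(20,3) + gcd(7,16) + gcd(37,69) + gcd(12,85) + gcd(36,3) = 1+1+1+1+3 = 7.

7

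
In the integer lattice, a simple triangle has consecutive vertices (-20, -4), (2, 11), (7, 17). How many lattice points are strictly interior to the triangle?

27

Using the shoelace formula, 2A = |[(-20)·11 − 2·(-4)] + [2·17 − 7·11] + [7·(-4) − (-20)·17]| = 57, so the area is 57/2.
Summing gcd(|Δx|,|Δy|) over the edges gives the boundary count: gcd(22,15) + gcd(5,6) + gcd(27,21) = 1+1+3 = 5.
Pick's theorem gives I = A − B/2 + 1 = 57/2 − 5/2 + 1 = 27.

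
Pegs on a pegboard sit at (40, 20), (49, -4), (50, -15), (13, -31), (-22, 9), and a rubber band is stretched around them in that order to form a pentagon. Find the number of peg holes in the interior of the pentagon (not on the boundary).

2193

Using the shoelace formula, 2A = |(40·(-4) − 49·20) + (49·(-15) − 50·(-4)) + (50·(-31) − 13·(-15)) + (13·9 − (-22)·(-31)) + ((-22)·20 − 40·9)| = 4395, so the area is 4395/2.
Along each edge there are gcd(|Δx|,|Δy|)+1 lattice points, so counting each shared vertex once the boundary has gcd(9,24) + gcd(1,11) + gcd(37,16) + gcd(35,40) + gcd(62,11) = 3+1+1+5+1 = 11.
Pick's theorem gives I = A − B/2 + 1 = 4395/2 − 11/2 + 1 = 2193.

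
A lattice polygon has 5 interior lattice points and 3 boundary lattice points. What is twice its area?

Pick's theorem states A = I + B/2 − 1, so A = 5 + 3/2 − 1 = 11/2.
Hence 2A = 11.

11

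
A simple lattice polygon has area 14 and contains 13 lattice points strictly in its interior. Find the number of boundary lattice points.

4

Pick's theorem gives A = I + B/2 − 1, so B = 2(A − I + 1) = 2(14 − 13 + 1) = 4.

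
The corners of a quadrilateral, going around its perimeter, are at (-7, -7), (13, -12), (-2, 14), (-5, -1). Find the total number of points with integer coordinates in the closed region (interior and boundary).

Using the shoelace formula, 2A = |[(-7)·(-12) − 13·(-7)] + [13·14 − (-2)·(-12)] + [(-2)·(-1) − (-5)·14] + [(-5)·(-7) − (-7)·(-1)]| = 433, so the area is 433/2.
Along each edge there are gcd(|Δx|,|Δy|)+1 lattice points, so counting each shared vertex once the boundary has gcd(20,5) + gcd(15,26) + gcd(3,15) + gcd(2,6) = 5+1+3+2 = 11.
Pick's theorem gives I = A − B/2 + 1 = 433/2 − 11/2 + 1 = 212, so the closed region contains I + B = 212 + 11 = 223 lattice points.

223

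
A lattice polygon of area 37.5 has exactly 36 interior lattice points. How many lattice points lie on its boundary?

5

Pick's theorem gives A = I + B/2 − 1, so B = 2(A − I + 1) = 2(37.5 − 36 + 1) = 5.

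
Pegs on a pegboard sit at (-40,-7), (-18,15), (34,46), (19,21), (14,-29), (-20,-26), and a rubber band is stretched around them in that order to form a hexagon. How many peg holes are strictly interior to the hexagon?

2440

The shoelace formula gives twice the area as |((-40)·15 − (-18)·(-7)) + ((-18)·46 − 34·15) + (34·21 − 19·46) + (19·(-29) − 14·21) + (14·(-26) − (-20)·(-29)) + ((-20)·(-7) − (-40)·(-26))| = 4913, so the area is 2456.5.
Summing gcd(|Δx|,|Δy|) over the edges gives the boundary count: gcd(22,22) + gcd(52,31) + gcd(15,25) + gcd(5,50) + gcd(34,3) + gcd(20,19) = 22+1+5+5+1+1 = 35.
By Pick's theorem A = I + B/2 − 1, so I = 2456.5 − 35/2 + 1 = 2440.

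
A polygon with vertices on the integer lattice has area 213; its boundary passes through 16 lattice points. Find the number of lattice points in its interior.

From Pick's theorem, I = A − B/2 + 1 = 213 − 16/2 + 1 = 206.

206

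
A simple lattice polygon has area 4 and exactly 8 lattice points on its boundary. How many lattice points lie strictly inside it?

Pick's theorem A = I + B/2 − 1 rearranges to I = A − B/2 + 1 = 4 − 8/2 + 1 = 1.

1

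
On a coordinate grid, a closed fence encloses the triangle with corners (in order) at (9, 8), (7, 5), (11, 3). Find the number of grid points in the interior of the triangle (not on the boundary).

By the shoelace formula, twice the signed area is |(9·5 − 7·8) + (7·3 − 11·5) + (11·8 − 9·3)| = 16, so the area is 8.
Summing gcd(|Δx|,|Δy|) over the edges gives the boundary count: gcd(2,3) + gcd(4,2) + gcd(2,5) = 1+2+1 = 4.
By Pick's theorem A = I + B/2 − 1, so I = 8 − 4/2 + 1 = 7.

7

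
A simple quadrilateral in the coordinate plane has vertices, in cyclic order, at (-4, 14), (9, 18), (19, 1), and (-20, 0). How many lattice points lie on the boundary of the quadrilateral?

Summing gcd(|Δx|,|Δy|) over the edges gives the boundary count: gcd(13,4) + gcd(10,17) + gcd(39,1) + gcd(16,14) = 1+1+1+2 = 5.

5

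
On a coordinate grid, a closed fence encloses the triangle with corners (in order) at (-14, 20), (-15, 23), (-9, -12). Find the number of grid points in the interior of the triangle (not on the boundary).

8

The shoelace formula gives twice the area as |((-14)·23 − (-15)·20) + ((-15)·(-12) − (-9)·23) + ((-9)·20 − (-14)·(-12))| = 17, so the area is 8.5.
Summing gcd(|Δx|,|Δy|) over the edges gives the boundary count: gcd(1,3) + gcd(6,35) + gcd(5,32) = 1+1+1 = 3.
By Pick's theorem A = I + B/2 − 1, so I = 8.5 − 3/2 + 1 = 8.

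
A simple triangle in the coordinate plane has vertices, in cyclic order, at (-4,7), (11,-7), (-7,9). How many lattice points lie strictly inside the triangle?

Using the shoelace formula, 2A = |((-4)·(-7) − 11·7) + (11·9 − (-7)·(-7)) + ((-7)·7 − (-4)·9)| = 12, so the area is 6.
The number of boundary lattice points is Σ gcd(|Δx|,|Δy|) = gcd(15,14) + gcd(18,16) + gcd(3,2) = 1+2+1 = 4.
Pick's theorem gives I = A − B/2 + 1 = 6 − 4/2 + 1 = 5.

5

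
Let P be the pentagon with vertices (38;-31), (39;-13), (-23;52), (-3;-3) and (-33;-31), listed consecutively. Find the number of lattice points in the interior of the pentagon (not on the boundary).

The shoelace formula gives twice the area as |(38·(-13) − 39·(-31)) + (39·52 − (-23)·(-13)) + ((-23)·(-3) − (-3)·52) + ((-3)·(-31) − (-33)·(-3)) + ((-33)·(-31) − 38·(-31))| = 4864, so the area is 2432.
The number of boundary lattice points is Σ gcd(|Δx|,|Δy|) = gcd(1,18) + gcd(62,65) + gcd(20,55) + gcd(30,28) + gcd(71,0) = 1+1+5+2+71 = 80.
Pick's theorem gives I = A − B/2 + 1 = 2432 − 80/2 + 1 = 2393.

2393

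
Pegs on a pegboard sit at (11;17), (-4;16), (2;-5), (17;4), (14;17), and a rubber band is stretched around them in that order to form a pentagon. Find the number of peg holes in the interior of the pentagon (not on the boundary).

The shoelace formula gives twice the area as |[11·16 − (-4)·17] + [(-4)·(-5) − 2·16] + [2·4 − 17·(-5)] + [17·17 − 14·4] + [14·17 − 11·17]| = 609, so the area is 609/2.
Along each edge there are gcd(|Δx|,|Δy|)+1 lattice points, so counting each shared vertex once the boundary has gcd(15,1) + gcd(6,21) + gcd(15,9) + gcd(3,13) + gcd(3,0) = 1+3+3+1+3 = 11.
Pick's theorem gives I = A − B/2 + 1 = 609/2 − 11/2 + 1 = 300.

300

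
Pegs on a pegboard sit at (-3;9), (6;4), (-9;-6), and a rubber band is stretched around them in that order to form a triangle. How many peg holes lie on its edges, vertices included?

9

Along each edge there are gcd(|Δx|,|Δy|)+1 lattice points, so counting each shared vertex once the boundary has gcd(9,5) + gcd(15,10) + gcd(6,15) = 1+5+3 = 9.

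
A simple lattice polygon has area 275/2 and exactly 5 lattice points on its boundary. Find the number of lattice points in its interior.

136

From Pick's theorem, I = A − B/2 + 1 = 275/2 − 5/2 + 1 = 136.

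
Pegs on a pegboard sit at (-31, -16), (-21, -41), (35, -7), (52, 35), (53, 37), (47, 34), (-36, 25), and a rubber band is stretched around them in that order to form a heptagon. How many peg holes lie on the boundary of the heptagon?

14

Along each edge there are gcd(|Δx|,|Δy|)+1 lattice points, so counting each shared vertex once the boundary has gcd(10,25) + gcd(56,34) + gcd(17,42) + gcd(1,2) + gcd(6,3) + gcd(83,9) + gcd(5,41) = 5+2+1+1+3+1+1 = 14.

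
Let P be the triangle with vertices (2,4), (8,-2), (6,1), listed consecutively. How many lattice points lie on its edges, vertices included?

8

The number of boundary lattice points is Σ gcd(|Δx|,|Δy|) = gcd(6,6) + gcd(2,3) + gcd(4,3) = 6+1+1 = 8.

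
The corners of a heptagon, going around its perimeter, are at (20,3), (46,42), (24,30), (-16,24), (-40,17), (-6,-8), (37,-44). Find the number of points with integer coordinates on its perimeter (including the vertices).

Along each edge there are gcd(|Δx|,|Δy|)+1 lattice points, so counting each shared vertex once the boundary has gcd(26,39) + gcd(22,12) + gcd(40,6) + gcd(24,7) + gcd(34,25) + gcd(43,36) + gcd(17,47) = 13+2+2+1+1+1+1 = 21.

21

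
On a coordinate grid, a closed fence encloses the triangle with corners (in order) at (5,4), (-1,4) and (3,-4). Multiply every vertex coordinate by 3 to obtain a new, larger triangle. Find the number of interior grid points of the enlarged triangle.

199

Using the shoelace formula, 2A = |[5·4 − (-1)·4] + [(-1)·(-4) − 3·4] + [3·4 − 5·(-4)]| = 48, so the area is 24.
Summing gcd(|Δx|,|Δy|) over the edges gives the boundary count: gcd(6,0) + gcd(4,8) + gcd(2,8) = 6+4+2 = 12.
Scaling by 3 multiplies the area by 3² = 9 (so the new area is 216) and multiplies the boundary lattice-point count by 3, giving 36.
By Pick's theorem, the interior count of the dilated polygon is 216 − 36/2 + 1 = 199.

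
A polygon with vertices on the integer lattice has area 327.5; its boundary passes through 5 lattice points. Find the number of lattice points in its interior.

Pick's theorem A = I + B/2 − 1 rearranges to I = A − B/2 + 1 = 327.5 − 5/2 + 1 = 326.

326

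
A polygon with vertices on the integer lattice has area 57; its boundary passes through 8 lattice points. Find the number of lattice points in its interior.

54

From Pick's theorem, I = A − B/2 + 1 = 57 − 8/2 + 1 = 54.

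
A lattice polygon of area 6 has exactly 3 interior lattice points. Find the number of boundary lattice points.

8

Pick's theorem gives A = I + B/2 − 1, so B = 2(A − I + 1) = 2(6 − 3 + 1) = 8.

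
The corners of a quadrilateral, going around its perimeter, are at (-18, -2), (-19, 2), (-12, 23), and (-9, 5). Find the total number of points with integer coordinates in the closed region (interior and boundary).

The shoelace formula gives twice the area as |[(-18)·2 − (-19)·(-2)] + [(-19)·23 − (-12)·2] + [(-12)·5 − (-9)·23] + [(-9)·(-2) − (-18)·5]| = 232, so the area is 116.
Summing gcd(|Δx|,|Δy|) over the edges gives the boundary count: gcd(1,4) + gcd(7,21) + gcd(3,18) + gcd(9,7) = 1+7+3+1 = 12.
Pick's theorem gives I = A − B/2 + 1 = 116 − 12/2 + 1 = 111, so the closed region contains I + B = 111 + 12 = 123 lattice points.

123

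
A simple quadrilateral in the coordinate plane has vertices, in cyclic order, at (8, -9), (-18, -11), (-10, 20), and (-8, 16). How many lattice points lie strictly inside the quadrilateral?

The shoelace formula gives twice the area as |(8·(-11) − (-18)·(-9)) + ((-18)·20 − (-10)·(-11)) + ((-10)·16 − (-8)·20) + ((-8)·(-9) − 8·16)| = 776, so the area is 388.
Along each edge there are gcd(|Δx|,|Δy|)+1 lattice points, so counting each shared vertex once the boundary has gcd(26,2) + gcd(8,31) + gcd(2,4) + gcd(16,25) = 2+1+2+1 = 6.
By Pick's theorem A = I + B/2 − 1, so I = 388 − 6/2 + 1 = 386.

386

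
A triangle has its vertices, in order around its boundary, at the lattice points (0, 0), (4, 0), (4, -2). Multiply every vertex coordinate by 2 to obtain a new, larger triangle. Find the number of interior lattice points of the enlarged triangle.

By the shoelace formula, twice the signed area is |(0·0 − 4·0) + (4·(-2) − 4·0) + (4·0 − 0·(-2))| = 8, so the area is 4.
The number of boundary lattice points is Σ gcd(|Δx|,|Δy|) = gcd(4,0) + gcd(0,2) + gcd(4,2) = 4+2+2 = 8.
Scaling by 2 multiplies the area by 2² = 4 (so the new area is 16) and multiplies the boundary lattice-point count by 2, giving 16.
By Pick's theorem, the interior count of the dilated polygon is 16 − 16/2 + 1 = 9.

9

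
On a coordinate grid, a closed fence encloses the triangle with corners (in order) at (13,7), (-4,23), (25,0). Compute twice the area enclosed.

73

The shoelace formula gives twice the area as |[13·23 − (-4)·7] + [(-4)·0 − 25·23] + [25·7 − 13·0]| = 73, so the area is 73/2.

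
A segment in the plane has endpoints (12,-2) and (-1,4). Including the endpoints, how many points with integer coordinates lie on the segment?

The number of lattice points on a segment between lattice points is gcd(|Δx|,|Δy|) + 1 = gcd(13,6) + 1 = 1 + 1 = 2.

2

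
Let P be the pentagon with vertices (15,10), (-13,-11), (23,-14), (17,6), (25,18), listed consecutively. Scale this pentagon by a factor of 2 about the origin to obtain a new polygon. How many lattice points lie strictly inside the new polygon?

1807

The shoelace formula gives twice the area as |(15·(-11) − (-13)·10) + ((-13)·(-14) − 23·(-11)) + (23·6 − 17·(-14)) + (17·18 − 25·6) + (25·10 − 15·18)| = 912, so the area is 456.
The number of boundary lattice points is Σ gcd(|Δx|,|Δy|) = gcd(28,21) + gcd(36,3) + gcd(6,20) + gcd(8,12) + gcd(10,8) = 7+3+2+4+2 = 18.
Scaling by 2 multiplies the area by 2² = 4 (so the new area is 1824) and multiplies the boundary lattice-point count by 2, giving 36.
By Pick's theorem, the interior count of the dilated polygon is 1824 − 36/2 + 1 = 1807.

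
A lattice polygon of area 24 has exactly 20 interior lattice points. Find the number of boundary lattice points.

Pick's theorem gives A = I + B/2 − 1, so B = 2(A − I + 1) = 2(24 − 20 + 1) = 10.

10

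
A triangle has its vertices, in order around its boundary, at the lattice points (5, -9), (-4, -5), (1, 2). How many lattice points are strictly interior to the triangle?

By the shoelace formula, twice the signed area is |(5·(-5) − (-4)·(-9)) + ((-4)·2 − 1·(-5)) + (1·(-9) − 5·2)| = 83, so the area is 41.5.
The number of boundary lattice points is Σ gcd(|Δx|,|Δy|) = gcd(9,4) + gcd(5,7) + gcd(4,11) = 1+1+1 = 3.
By Pick's theorem A = I + B/2 − 1, so I = 41.5 − 3/2 + 1 = 41.

41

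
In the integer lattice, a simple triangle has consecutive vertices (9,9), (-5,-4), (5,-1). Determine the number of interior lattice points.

By the shoelace formula, twice the signed area is |[9·(-4) − (-5)·9] + [(-5)·(-1) − 5·(-4)] + [5·9 − 9·(-1)]| = 88, so the area is 44.
The number of boundary lattice points is Σ gcd(|Δx|,|Δy|) = gcd(14,13) + gcd(10,3) + gcd(4,10) = 1+1+2 = 4.
By Pick's theorem A = I + B/2 − 1, so I = 44 − 4/2 + 1 = 43.

43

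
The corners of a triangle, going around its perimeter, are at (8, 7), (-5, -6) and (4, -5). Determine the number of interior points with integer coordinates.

44

The shoelace formula gives twice the area as |(8·(-6) − (-5)·7) + ((-5)·(-5) − 4·(-6)) + (4·7 − 8·(-5))| = 104, so the area is 52.
Along each edge there are gcd(|Δx|,|Δy|)+1 lattice points, so counting each shared vertex once the boundary has gcd(13,13) + gcd(9,1) + gcd(4,12) = 13+1+4 = 18.
By Pick's theorem A = I + B/2 − 1, so I = 52 − 18/2 + 1 = 44.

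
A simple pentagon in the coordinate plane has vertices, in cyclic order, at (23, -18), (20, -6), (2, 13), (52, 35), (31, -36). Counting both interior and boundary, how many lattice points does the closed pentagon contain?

1405

Using the shoelace formula, 2A = |(23·(-6) − 20·(-18)) + (20·13 − 2·(-6)) + (2·35 − 52·13) + (52·(-36) − 31·35) + (31·(-18) − 23·(-36))| = 2799, so the area is 1399.5.
Summing gcd(|Δx|,|Δy|) over the edges gives the boundary count: gcd(3,12) + gcd(18,19) + gcd(50,22) + gcd(21,71) + gcd(8,18) = 3+1+2+1+2 = 9.
Pick's theorem gives I = A − B/2 + 1 = 1399.5 − 9/2 + 1 = 1396, so the closed region contains I + B = 1396 + 9 = 1405 lattice points.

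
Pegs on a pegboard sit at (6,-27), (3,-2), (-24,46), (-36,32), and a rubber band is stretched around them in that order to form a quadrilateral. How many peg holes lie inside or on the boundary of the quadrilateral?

918

Using the shoelace formula, 2A = |[6·(-2) − 3·(-27)] + [3·46 − (-24)·(-2)] + [(-24)·32 − (-36)·46] + [(-36)·(-27) − 6·32]| = 1827, so the area is 1827/2.
The number of boundary lattice points is Σ gcd(|Δx|,|Δy|) = gcd(3,25) + gcd(27,48) + gcd(12,14) + gcd(42,59) = 1+3+2+1 = 7.
Pick's theorem gives I = A − B/2 + 1 = 1827/2 − 7/2 + 1 = 911, so the closed region contains I + B = 911 + 7 = 918 lattice points.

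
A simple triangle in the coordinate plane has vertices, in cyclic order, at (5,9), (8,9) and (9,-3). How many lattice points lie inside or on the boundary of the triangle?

The shoelace formula gives twice the area as |[5·9 − 8·9] + [8·(-3) − 9·9] + [9·9 − 5·(-3)]| = 36, so the area is 18.
Summing gcd(|Δx|,|Δy|) over the edges gives the boundary count: gcd(3,0) + gcd(1,12) + gcd(4,12) = 3+1+4 = 8.
Pick's theorem gives I = A − B/2 + 1 = 18 − 8/2 + 1 = 15, so the closed region contains I + B = 15 + 8 = 23 lattice points.

23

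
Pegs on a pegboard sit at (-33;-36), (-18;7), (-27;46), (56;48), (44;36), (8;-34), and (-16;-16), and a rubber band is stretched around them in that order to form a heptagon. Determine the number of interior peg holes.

By the shoelace formula, twice the signed area is |((-33)·7 − (-18)·(-36)) + ((-18)·46 − (-27)·7) + ((-27)·48 − 56·46) + (56·36 − 44·48) + (44·(-34) − 8·36) + (8·(-16) − (-16)·(-34)) + ((-16)·(-36) − (-33)·(-16))| = 7894, so the area is 3947.
The number of boundary lattice points is Σ gcd(|Δx|,|Δy|) = gcd(15,43) + gcd(9,39) + gcd(83,2) + gcd(12,12) + gcd(36,70) + gcd(24,18) + gcd(17,20) = 1+3+1+12+2+6+1 = 26.
By Pick's theorem A = I + B/2 − 1, so I = 3947 − 26/2 + 1 = 3935.

3935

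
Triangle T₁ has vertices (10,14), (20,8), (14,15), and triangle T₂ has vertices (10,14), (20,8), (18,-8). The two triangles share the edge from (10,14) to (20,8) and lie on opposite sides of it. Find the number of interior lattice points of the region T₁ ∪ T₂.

101

The union is the simple quadrilateral with vertices (10,14), (14,15), (20,8), (18,-8) in order.
By the shoelace formula, twice the signed area is |[10·15 − 14·14] + [14·8 − 20·15] + [20·(-8) − 18·8] + [18·14 − 10·(-8)]| = 206, so the area is 103.
The number of boundary lattice points is Σ gcd(|Δx|,|Δy|) = gcd(4,1) + gcd(6,7) + gcd(2,16) + gcd(8,22) = 1+1+2+2 = 6.
By Pick's theorem I = A − B/2 + 1 = 103 − 6/2 + 1 = 101.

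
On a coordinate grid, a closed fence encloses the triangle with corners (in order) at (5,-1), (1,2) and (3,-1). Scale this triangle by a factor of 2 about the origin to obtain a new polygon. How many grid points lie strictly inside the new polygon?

9

Using the shoelace formula, 2A = |(5·2 − 1·(-1)) + (1·(-1) − 3·2) + (3·(-1) − 5·(-1))| = 6, so the area is 3.
Summing gcd(|Δx|,|Δy|) over the edges gives the boundary count: gcd(4,3) + gcd(2,3) + gcd(2,0) = 1+1+2 = 4.
Scaling by 2 multiplies the area by 2² = 4 (so the new area is 12) and multiplies the boundary lattice-point count by 2, giving 8.
By Pick's theorem, the interior count of the dilated polygon is 12 − 8/2 + 1 = 9.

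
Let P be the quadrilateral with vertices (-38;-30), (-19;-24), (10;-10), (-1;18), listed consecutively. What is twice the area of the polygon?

By the shoelace formula, twice the signed area is |[(-38)·(-24) − (-19)·(-30)] + [(-19)·(-10) − 10·(-24)] + [10·18 − (-1)·(-10)] + [(-1)·(-30) − (-38)·18]| = 1656, so the area is 828.

1656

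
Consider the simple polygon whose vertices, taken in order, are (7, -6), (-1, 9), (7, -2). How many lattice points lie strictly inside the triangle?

14

The shoelace formula gives twice the area as |(7·9 − (-1)·(-6)) + ((-1)·(-2) − 7·9) + (7·(-6) − 7·(-2))| = 32, so the area is 16.
Summing gcd(|Δx|,|Δy|) over the edges gives the boundary count: gcd(8,15) + gcd(8,11) + gcd(0,4) = 1+1+4 = 6.
By Pick's theorem A = I + B/2 − 1, so I = 16 − 6/2 + 1 = 14.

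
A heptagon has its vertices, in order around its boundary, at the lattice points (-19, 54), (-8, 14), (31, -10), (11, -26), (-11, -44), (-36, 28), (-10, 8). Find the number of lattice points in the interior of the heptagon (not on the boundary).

1965

The shoelace formula gives twice the area as |((-19)·14 − (-8)·54) + ((-8)·(-10) − 31·14) + (31·(-26) − 11·(-10)) + (11·(-44) − (-11)·(-26)) + ((-11)·28 − (-36)·(-44)) + ((-36)·8 − (-10)·28) + ((-10)·54 − (-19)·8)| = 3942, so the area is 1971.
Along each edge there are gcd(|Δx|,|Δy|)+1 lattice points, so counting each shared vertex once the boundary has gcd(11,40) + gcd(39,24) + gcd(20,16) + gcd(22,18) + gcd(25,72) + gcd(26,20) + gcd(9,46) = 1+3+4+2+1+2+1 = 14.
Pick's theorem gives I = A − B/2 + 1 = 1971 − 14/2 + 1 = 1965.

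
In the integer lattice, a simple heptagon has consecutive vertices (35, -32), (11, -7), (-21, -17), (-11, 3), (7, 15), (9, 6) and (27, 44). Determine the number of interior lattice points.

Using the shoelace formula, 2A = |(35·(-7) − 11·(-32)) + (11·(-17) − (-21)·(-7)) + ((-21)·3 − (-11)·(-17)) + ((-11)·15 − 7·3) + (7·6 − 9·15) + (9·44 − 27·6) + (27·(-32) − 35·44)| = 2926, so the area is 1463.
The number of boundary lattice points is Σ gcd(|Δx|,|Δy|) = gcd(24,25) + gcd(32,10) + gcd(10,20) + gcd(18,12) + gcd(2,9) + gcd(18,38) + gcd(8,76) = 1+2+10+6+1+2+4 = 26.
By Pick's theorem A = I + B/2 − 1, so I = 1463 − 26/2 + 1 = 1451.

1451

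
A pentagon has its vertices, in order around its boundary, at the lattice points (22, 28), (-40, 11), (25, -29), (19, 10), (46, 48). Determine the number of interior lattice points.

By the shoelace formula, twice the signed area is |[22·11 − (-40)·28] + [(-40)·(-29) − 25·11] + [25·10 − 19·(-29)] + [19·48 − 46·10] + [46·28 − 22·48]| = 3732, so the area is 1866.
The number of boundary lattice points is Σ gcd(|Δx|,|Δy|) = gcd(62,17) + gcd(65,40) + gcd(6,39) + gcd(27,38) + gcd(24,20) = 1+5+3+1+4 = 14.
By Pick's theorem A = I + B/2 − 1, so I = 1866 − 14/2 + 1 = 1860.

1860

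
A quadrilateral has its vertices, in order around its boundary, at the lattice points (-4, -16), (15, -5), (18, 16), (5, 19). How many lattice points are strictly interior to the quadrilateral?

422

By the shoelace formula, twice the signed area is |[(-4)·(-5) − 15·(-16)] + [15·16 − 18·(-5)] + [18·19 − 5·16] + [5·(-16) − (-4)·19]| = 848, so the area is 424.
Summing gcd(|Δx|,|Δy|) over the edges gives the boundary count: gcd(19,11) + gcd(3,21) + gcd(13,3) + gcd(9,35) = 1+3+1+1 = 6.
Pick's theorem gives I = A − B/2 + 1 = 424 − 6/2 + 1 = 422.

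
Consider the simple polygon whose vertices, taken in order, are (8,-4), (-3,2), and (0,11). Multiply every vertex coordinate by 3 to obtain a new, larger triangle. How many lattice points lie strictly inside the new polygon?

520

Using the shoelace formula, 2A = |[8·2 − (-3)·(-4)] + [(-3)·11 − 0·2] + [0·(-4) − 8·11]| = 117, so the area is 58.5.
Along each edge there are gcd(|Δx|,|Δy|)+1 lattice points, so counting each shared vertex once the boundary has gcd(11,6) + gcd(3,9) + gcd(8,15) = 1+3+1 = 5.
Scaling by 3 multiplies the area by 3² = 9 (so the new area is 1053/2) and multiplies the boundary lattice-point count by 3, giving 15.
By Pick's theorem, the interior count of the dilated polygon is 1053/2 − 15/2 + 1 = 520.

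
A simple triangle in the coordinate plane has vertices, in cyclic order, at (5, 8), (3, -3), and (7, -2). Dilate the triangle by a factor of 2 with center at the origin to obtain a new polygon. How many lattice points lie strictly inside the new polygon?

81

Using the shoelace formula, 2A = |[5·(-3) − 3·8] + [3·(-2) − 7·(-3)] + [7·8 − 5·(-2)]| = 42, so the area is 21.
The number of boundary lattice points is Σ gcd(|Δx|,|Δy|) = gcd(2,11) + gcd(4,1) + gcd(2,10) = 1+1+2 = 4.
Scaling by 2 multiplies the area by 2² = 4 (so the new area is 84) and multiplies the boundary lattice-point count by 2, giving 8.
By Pick's theorem, the interior count of the dilated polygon is 84 − 8/2 + 1 = 81.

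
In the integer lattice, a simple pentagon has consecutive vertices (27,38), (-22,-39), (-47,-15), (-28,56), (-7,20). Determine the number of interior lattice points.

2867

The shoelace formula gives twice the area as |[27·(-39) − (-22)·38] + [(-22)·(-15) − (-47)·(-39)] + [(-47)·56 − (-28)·(-15)] + [(-28)·20 − (-7)·56] + [(-7)·38 − 27·20]| = 5746, so the area is 2873.
The number of boundary lattice points is Σ gcd(|Δx|,|Δy|) = gcd(49,77) + gcd(25,24) + gcd(19,71) + gcd(21,36) + gcd(34,18) = 7+1+1+3+2 = 14.
Pick's theorem gives I = A − B/2 + 1 = 2873 − 14/2 + 1 = 2867.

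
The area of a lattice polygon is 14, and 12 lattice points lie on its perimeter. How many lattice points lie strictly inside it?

From Pick's theorem, I = A − B/2 + 1 = 14 − 12/2 + 1 = 9.

9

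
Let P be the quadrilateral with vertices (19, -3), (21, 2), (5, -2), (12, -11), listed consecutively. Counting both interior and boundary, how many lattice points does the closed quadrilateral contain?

100

By the shoelace formula, twice the signed area is |[19·2 − 21·(-3)] + [21·(-2) − 5·2] + [5·(-11) − 12·(-2)] + [12·(-3) − 19·(-11)]| = 191, so the area is 95.5.
Along each edge there are gcd(|Δx|,|Δy|)+1 lattice points, so counting each shared vertex once the boundary has gcd(2,5) + gcd(16,4) + gcd(7,9) + gcd(7,8) = 1+4+1+1 = 7.
Pick's theorem gives I = A − B/2 + 1 = 95.5 − 7/2 + 1 = 93, so the closed region contains I + B = 93 + 7 = 100 lattice points.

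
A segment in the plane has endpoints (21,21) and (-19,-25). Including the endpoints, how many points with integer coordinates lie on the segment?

The number of lattice points on a segment between lattice points is gcd(|Δx|,|Δy|) + 1 = gcd(40,46) + 1 = 2 + 1 = 3.

3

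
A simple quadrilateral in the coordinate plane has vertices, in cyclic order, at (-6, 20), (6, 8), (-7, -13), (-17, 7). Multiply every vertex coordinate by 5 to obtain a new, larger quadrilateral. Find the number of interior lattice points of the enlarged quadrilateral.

By the shoelace formula, twice the signed area is |((-6)·8 − 6·20) + (6·(-13) − (-7)·8) + ((-7)·7 − (-17)·(-13)) + ((-17)·20 − (-6)·7)| = 758, so the area is 379.
Summing gcd(|Δx|,|Δy|) over the edges gives the boundary count: gcd(12,12) + gcd(13,21) + gcd(10,20) + gcd(11,13) = 12+1+10+1 = 24.
Scaling by 5 multiplies the area by 5² = 25 (so the new area is 9475) and multiplies the boundary lattice-point count by 5, giving 120.
By Pick's theorem, the interior count of the dilated polygon is 9475 − 120/2 + 1 = 9416.

9416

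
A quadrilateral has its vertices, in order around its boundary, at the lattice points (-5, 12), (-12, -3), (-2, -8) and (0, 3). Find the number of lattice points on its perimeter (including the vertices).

The number of boundary lattice points is Σ gcd(|Δx|,|Δy|) = gcd(7,15) + gcd(10,5) + gcd(2,11) + gcd(5,9) = 1+5+1+1 = 8.

8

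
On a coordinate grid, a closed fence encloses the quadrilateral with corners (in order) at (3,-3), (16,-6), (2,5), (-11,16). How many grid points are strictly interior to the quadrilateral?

96

The shoelace formula gives twice the area as |[3·(-6) − 16·(-3)] + [16·5 − 2·(-6)] + [2·16 − (-11)·5] + [(-11)·(-3) − 3·16]| = 194, so the area is 97.
Summing gcd(|Δx|,|Δy|) over the edges gives the boundary count: gcd(13,3) + gcd(14,11) + gcd(13,11) + gcd(14,19) = 1+1+1+1 = 4.
Pick's theorem gives I = A − B/2 + 1 = 97 − 4/2 + 1 = 96.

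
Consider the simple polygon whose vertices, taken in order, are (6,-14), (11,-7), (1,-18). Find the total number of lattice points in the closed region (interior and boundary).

10

The shoelace formula gives twice the area as |(6·(-7) − 11·(-14)) + (11·(-18) − 1·(-7)) + (1·(-14) − 6·(-18))| = 15, so the area is 15/2.
Summing gcd(|Δx|,|Δy|) over the edges gives the boundary count: gcd(5,7) + gcd(10,11) + gcd(5,4) = 1+1+1 = 3.
Pick's theorem gives I = A − B/2 + 1 = 15/2 − 3/2 + 1 = 7, so the closed region contains I + B = 7 + 3 = 10 lattice points.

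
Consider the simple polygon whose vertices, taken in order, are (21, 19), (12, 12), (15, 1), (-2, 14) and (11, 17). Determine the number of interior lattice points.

132

By the shoelace formula, twice the signed area is |[21·12 − 12·19] + [12·1 − 15·12] + [15·14 − (-2)·1] + [(-2)·17 − 11·14] + [11·19 − 21·17]| = 268, so the area is 134.
Along each edge there are gcd(|Δx|,|Δy|)+1 lattice points, so counting each shared vertex once the boundary has gcd(9,7) + gcd(3,11) + gcd(17,13) + gcd(13,3) + gcd(10,2) = 1+1+1+1+2 = 6.
Pick's theorem gives I = A − B/2 + 1 = 134 − 6/2 + 1 = 132.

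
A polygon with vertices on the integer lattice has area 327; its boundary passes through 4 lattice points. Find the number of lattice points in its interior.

From Pick's theorem, I = A − B/2 + 1 = 327 − 4/2 + 1 = 326.

326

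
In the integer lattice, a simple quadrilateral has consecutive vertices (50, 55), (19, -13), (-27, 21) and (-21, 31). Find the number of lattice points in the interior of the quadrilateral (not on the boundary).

The shoelace formula gives twice the area as |(50·(-13) − 19·55) + (19·21 − (-27)·(-13)) + ((-27)·31 − (-21)·21) + ((-21)·55 − 50·31)| = 4748, so the area is 2374.
Along each edge there are gcd(|Δx|,|Δy|)+1 lattice points, so counting each shared vertex once the boundary has gcd(31,68) + gcd(46,34) + gcd(6,10) + gcd(71,24) = 1+2+2+1 = 6.
Pick's theorem gives I = A − B/2 + 1 = 2374 − 6/2 + 1 = 2372.

2372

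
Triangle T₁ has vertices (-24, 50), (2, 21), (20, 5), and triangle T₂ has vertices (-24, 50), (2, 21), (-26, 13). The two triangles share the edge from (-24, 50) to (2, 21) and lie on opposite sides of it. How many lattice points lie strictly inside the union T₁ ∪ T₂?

The union is the simple quadrilateral with vertices (-24, 50), (20, 5), (2, 21), (-26, 13) in order.
By the shoelace formula, twice the signed area is |[(-24)·5 − 20·50] + [20·21 − 2·5] + [2·13 − (-26)·21] + [(-26)·50 − (-24)·13]| = 1126, so the area is 563.
Along each edge there are gcd(|Δx|,|Δy|)+1 lattice points, so counting each shared vertex once the boundary has gcd(44,45) + gcd(18,16) + gcd(28,8) + gcd(2,37) = 1+2+4+1 = 8.
By Pick's theorem I = A − B/2 + 1 = 563 − 8/2 + 1 = 560.

560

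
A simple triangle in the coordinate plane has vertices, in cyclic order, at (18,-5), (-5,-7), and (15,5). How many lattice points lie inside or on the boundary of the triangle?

Using the shoelace formula, 2A = |(18·(-7) − (-5)·(-5)) + ((-5)·5 − 15·(-7)) + (15·(-5) − 18·5)| = 236, so the area is 118.
The number of boundary lattice points is Σ gcd(|Δx|,|Δy|) = gcd(23,2) + gcd(20,12) + gcd(3,10) = 1+4+1 = 6.
Pick's theorem gives I = A − B/2 + 1 = 118 − 6/2 + 1 = 116, so the closed region contains I + B = 116 + 6 = 122 lattice points.

122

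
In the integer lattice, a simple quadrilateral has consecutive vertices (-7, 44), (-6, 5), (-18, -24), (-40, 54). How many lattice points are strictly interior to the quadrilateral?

1424

Using the shoelace formula, 2A = |[(-7)·5 − (-6)·44] + [(-6)·(-24) − (-18)·5] + [(-18)·54 − (-40)·(-24)] + [(-40)·44 − (-7)·54]| = 2851, so the area is 2851/2.
Along each edge there are gcd(|Δx|,|Δy|)+1 lattice points, so counting each shared vertex once the boundary has gcd(1,39) + gcd(12,29) + gcd(22,78) + gcd(33,10) = 1+1+2+1 = 5.
By Pick's theorem A = I + B/2 − 1, so I = 2851/2 − 5/2 + 1 = 1424.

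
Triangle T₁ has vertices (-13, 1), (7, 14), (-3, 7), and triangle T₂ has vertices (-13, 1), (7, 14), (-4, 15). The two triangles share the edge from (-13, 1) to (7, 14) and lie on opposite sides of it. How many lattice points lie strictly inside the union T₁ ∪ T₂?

The union is the simple quadrilateral with vertices (-13, 1), (-3, 7), (7, 14), (-4, 15) in order.
The shoelace formula gives twice the area as |((-13)·7 − (-3)·1) + ((-3)·14 − 7·7) + (7·15 − (-4)·14) + ((-4)·1 − (-13)·15)| = 173, so the area is 173/2.
Along each edge there are gcd(|Δx|,|Δy|)+1 lattice points, so counting each shared vertex once the boundary has gcd(10,6) + gcd(10,7) + gcd(11,1) + gcd(9,14) = 2+1+1+1 = 5.
By Pick's theorem I = A − B/2 + 1 = 173/2 − 5/2 + 1 = 85.

85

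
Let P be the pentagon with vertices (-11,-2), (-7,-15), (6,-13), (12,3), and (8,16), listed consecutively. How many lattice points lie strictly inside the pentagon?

By the shoelace formula, twice the signed area is |((-11)·(-15) − (-7)·(-2)) + ((-7)·(-13) − 6·(-15)) + (6·3 − 12·(-13)) + (12·16 − 8·3) + (8·(-2) − (-11)·16)| = 834, so the area is 417.
The number of boundary lattice points is Σ gcd(|Δx|,|Δy|) = gcd(4,13) + gcd(13,2) + gcd(6,16) + gcd(4,13) + gcd(19,18) = 1+1+2+1+1 = 6.
By Pick's theorem A = I + B/2 − 1, so I = 417 − 6/2 + 1 = 415.

415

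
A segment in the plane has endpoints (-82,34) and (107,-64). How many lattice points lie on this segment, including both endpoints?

The number of lattice points on a segment between lattice points is gcd(|Δx|,|Δy|) + 1 = gcd(189,98) + 1 = 7 + 1 = 8.

8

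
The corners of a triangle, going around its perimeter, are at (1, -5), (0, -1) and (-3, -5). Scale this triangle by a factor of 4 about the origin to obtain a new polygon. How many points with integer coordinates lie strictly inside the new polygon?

Using the shoelace formula, 2A = |(1·(-1) − 0·(-5)) + (0·(-5) − (-3)·(-1)) + ((-3)·(-5) − 1·(-5))| = 16, so the area is 8.
Summing gcd(|Δx|,|Δy|) over the edges gives the boundary count: gcd(1,4) + gcd(3,4) + gcd(4,0) = 1+1+4 = 6.
Scaling by 4 multiplies the area by 4² = 16 (so the new area is 128) and multiplies the boundary lattice-point count by 4, giving 24.
By Pick's theorem, the interior count of the dilated polygon is 128 − 24/2 + 1 = 117.

117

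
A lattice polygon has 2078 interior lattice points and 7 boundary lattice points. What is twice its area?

4161

Pick's theorem states A = I + B/2 − 1, so A = 2078 + 7/2 − 1 = 4161/2.
Hence 2A = 4161.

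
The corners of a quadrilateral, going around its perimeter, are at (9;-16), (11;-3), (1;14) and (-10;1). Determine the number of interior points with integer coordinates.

By the shoelace formula, twice the signed area is |(9·(-3) − 11·(-16)) + (11·14 − 1·(-3)) + (1·1 − (-10)·14) + ((-10)·(-16) − 9·1)| = 598, so the area is 299.
The number of boundary lattice points is Σ gcd(|Δx|,|Δy|) = gcd(2,13) + gcd(10,17) + gcd(11,13) + gcd(19,17) = 1+1+1+1 = 4.
By Pick's theorem A = I + B/2 − 1, so I = 299 − 4/2 + 1 = 298.

298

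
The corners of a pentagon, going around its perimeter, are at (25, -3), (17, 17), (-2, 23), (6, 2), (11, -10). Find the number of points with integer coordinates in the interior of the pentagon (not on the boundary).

Using the shoelace formula, 2A = |[25·17 − 17·(-3)] + [17·23 − (-2)·17] + [(-2)·2 − 6·23] + [6·(-10) − 11·2] + [11·(-3) − 25·(-10)]| = 894, so the area is 447.
Summing gcd(|Δx|,|Δy|) over the edges gives the boundary count: gcd(8,20) + gcd(19,6) + gcd(8,21) + gcd(5,12) + gcd(14,7) = 4+1+1+1+7 = 14.
By Pick's theorem A = I + B/2 − 1, so I = 447 − 14/2 + 1 = 441.

441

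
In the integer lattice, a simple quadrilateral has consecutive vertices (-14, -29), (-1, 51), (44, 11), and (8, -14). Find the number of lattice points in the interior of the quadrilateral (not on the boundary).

By the shoelace formula, twice the signed area is |((-14)·51 − (-1)·(-29)) + ((-1)·11 − 44·51) + (44·(-14) − 8·11) + (8·(-29) − (-14)·(-14))| = 4130, so the area is 2065.
Summing gcd(|Δx|,|Δy|) over the edges gives the boundary count: gcd(13,80) + gcd(45,40) + gcd(36,25) + gcd(22,15) = 1+5+1+1 = 8.
Pick's theorem gives I = A − B/2 + 1 = 2065 − 8/2 + 1 = 2062.

2062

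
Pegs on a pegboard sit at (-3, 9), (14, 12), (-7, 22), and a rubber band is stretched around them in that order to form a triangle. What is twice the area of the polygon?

233

By the shoelace formula, twice the signed area is |((-3)·12 − 14·9) + (14·22 − (-7)·12) + ((-7)·9 − (-3)·22)| = 233, so the area is 233/2.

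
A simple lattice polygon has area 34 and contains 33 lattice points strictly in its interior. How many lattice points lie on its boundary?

Pick's theorem gives A = I + B/2 − 1, so B = 2(A − I + 1) = 2(34 − 33 + 1) = 4.

4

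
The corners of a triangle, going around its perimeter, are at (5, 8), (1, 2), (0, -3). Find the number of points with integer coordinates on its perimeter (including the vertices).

Summing gcd(|Δx|,|Δy|) over the edges gives the boundary count: gcd(4,6) + gcd(1,5) + gcd(5,11) = 2+1+1 = 4.

4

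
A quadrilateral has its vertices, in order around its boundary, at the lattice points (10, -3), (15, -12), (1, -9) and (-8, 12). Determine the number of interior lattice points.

The shoelace formula gives twice the area as |[10·(-12) − 15·(-3)] + [15·(-9) − 1·(-12)] + [1·12 − (-8)·(-9)] + [(-8)·(-3) − 10·12]| = 354, so the area is 177.
The number of boundary lattice points is Σ gcd(|Δx|,|Δy|) = gcd(5,9) + gcd(14,3) + gcd(9,21) + gcd(18,15) = 1+1+3+3 = 8.
By Pick's theorem A = I + B/2 − 1, so I = 177 − 8/2 + 1 = 174.

174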